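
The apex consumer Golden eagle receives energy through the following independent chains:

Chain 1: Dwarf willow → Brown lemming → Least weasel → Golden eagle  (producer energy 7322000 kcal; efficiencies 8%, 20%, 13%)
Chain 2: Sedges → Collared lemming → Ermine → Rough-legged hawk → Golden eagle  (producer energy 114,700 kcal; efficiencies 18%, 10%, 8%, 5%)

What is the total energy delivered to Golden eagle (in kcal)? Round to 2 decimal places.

15238.02 kcal

Chain 1: 7322000 × 0.08 × 0.2 × 0.13 = 15229.76 kcal
Chain 2: 114700 × 0.18 × 0.1 × 0.08 × 0.05 = 8.2584 kcal
Total at Golden eagle: 15229.76 + 8.2584 = 15238.0184 kcal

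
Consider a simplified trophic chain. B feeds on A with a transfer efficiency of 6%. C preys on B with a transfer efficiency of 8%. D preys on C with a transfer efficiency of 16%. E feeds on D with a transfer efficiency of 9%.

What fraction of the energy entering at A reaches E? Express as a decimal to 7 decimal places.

0.0000691

Product of link efficiencies: 0.06 × 0.08 × 0.16 × 0.09 = 0.00006912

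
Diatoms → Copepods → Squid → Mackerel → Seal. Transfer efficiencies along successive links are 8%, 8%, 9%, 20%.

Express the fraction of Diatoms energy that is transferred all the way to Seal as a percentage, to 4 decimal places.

Product of link efficiencies: 0.08 × 0.08 × 0.09 × 0.2 = 0.0001152
As a percentage: 0.0001152 × 100 = 0.0115%

0.0115%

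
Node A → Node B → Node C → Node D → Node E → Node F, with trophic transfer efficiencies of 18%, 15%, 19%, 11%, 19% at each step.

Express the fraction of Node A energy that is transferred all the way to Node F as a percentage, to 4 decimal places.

Product of link efficiencies: 0.18 × 0.15 × 0.19 × 0.11 × 0.19 = 0.000107217
As a percentage: 0.000107217 × 100 = 0.0107%

0.0107%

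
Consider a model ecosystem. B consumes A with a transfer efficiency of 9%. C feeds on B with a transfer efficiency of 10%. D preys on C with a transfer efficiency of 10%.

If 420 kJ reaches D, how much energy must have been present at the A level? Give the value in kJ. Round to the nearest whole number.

466667 kJ

Cumulative transfer efficiency: 0.09 × 0.1 × 0.1 = 0.0009
A energy = 420 / 0.0009 = 466667 kJ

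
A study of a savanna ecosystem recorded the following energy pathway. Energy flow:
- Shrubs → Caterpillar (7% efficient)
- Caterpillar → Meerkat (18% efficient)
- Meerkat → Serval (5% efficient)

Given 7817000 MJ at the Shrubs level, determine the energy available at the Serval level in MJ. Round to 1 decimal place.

4924.7 MJ

Caterpillar: 7817000 × 0.07 = 547190 MJ
Meerkat: 547190 × 0.18 = 98494.2 MJ
Serval: 98494.2 × 0.05 = 4924.71 MJ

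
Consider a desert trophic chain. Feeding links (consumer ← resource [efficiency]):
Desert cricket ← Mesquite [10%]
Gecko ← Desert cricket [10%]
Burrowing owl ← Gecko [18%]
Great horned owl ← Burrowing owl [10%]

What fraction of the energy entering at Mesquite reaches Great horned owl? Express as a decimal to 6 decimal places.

Product of link efficiencies: 0.1 × 0.1 × 0.18 × 0.1 = 0.00018

0.000180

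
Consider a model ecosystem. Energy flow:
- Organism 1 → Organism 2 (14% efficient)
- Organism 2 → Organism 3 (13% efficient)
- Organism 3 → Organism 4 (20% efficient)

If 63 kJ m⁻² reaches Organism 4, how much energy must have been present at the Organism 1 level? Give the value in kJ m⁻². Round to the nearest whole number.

Cumulative transfer efficiency: 0.14 × 0.13 × 0.2 = 0.00364
Organism 1 energy = 63 / 0.00364 = 17308 kJ m⁻²

17308 kJ m⁻²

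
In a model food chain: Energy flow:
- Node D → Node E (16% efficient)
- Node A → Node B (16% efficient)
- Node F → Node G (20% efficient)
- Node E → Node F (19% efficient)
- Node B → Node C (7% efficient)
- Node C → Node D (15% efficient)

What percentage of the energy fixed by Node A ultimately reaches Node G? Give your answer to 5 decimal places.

0.00102%

Product of link efficiencies: 0.16 × 0.07 × 0.15 × 0.16 × 0.19 × 0.2 = 0.0000102144
As a percentage: 0.0000102144 × 100 = 0.00102%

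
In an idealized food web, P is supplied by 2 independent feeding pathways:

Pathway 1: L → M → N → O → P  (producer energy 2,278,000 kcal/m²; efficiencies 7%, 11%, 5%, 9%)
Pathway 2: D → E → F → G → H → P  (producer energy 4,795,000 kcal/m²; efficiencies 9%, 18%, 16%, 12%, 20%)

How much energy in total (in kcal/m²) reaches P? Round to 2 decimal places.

Pathway 1: 2278000 × 0.07 × 0.11 × 0.05 × 0.09 = 78.9327 kcal/m²
Pathway 2: 4795000 × 0.09 × 0.18 × 0.16 × 0.12 × 0.2 = 298.28736 kcal/m²
Total at P: 78.9327 + 298.28736 = 377.22006 kcal/m²

377.22 kcal/m²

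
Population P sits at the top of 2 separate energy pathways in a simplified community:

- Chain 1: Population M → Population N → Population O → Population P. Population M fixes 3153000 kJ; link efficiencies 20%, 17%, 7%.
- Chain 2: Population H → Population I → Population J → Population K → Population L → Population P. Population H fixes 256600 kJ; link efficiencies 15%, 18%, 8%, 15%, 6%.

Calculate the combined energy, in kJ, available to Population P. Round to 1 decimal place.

Chain 1: 3153000 × 0.2 × 0.17 × 0.07 = 7504.14 kJ
Chain 2: 256600 × 0.15 × 0.18 × 0.08 × 0.15 × 0.06 = 4.988304 kJ
Total at Population P: 7504.14 + 4.988304 = 7509.128304 kJ

7509.1 kJ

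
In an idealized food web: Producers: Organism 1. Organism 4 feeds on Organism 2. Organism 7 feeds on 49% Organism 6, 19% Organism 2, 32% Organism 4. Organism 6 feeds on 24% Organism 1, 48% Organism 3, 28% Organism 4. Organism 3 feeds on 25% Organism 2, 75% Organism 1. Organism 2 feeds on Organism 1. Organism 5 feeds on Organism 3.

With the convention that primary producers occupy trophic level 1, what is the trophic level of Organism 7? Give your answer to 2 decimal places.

Organism 2: 1 + 1 = 2
Organism 3: 1 + (0.25×2 + 0.75×1) = 2.25
Organism 4: 1 + 2 = 3
Organism 5: 1 + 2.25 = 3.25
Organism 6: 1 + (0.24×1 + 0.48×2.25 + 0.28×3) = 3.16
Organism 7: 1 + (0.49×3.16 + 0.19×2 + 0.32×3) = 3.8884

3.89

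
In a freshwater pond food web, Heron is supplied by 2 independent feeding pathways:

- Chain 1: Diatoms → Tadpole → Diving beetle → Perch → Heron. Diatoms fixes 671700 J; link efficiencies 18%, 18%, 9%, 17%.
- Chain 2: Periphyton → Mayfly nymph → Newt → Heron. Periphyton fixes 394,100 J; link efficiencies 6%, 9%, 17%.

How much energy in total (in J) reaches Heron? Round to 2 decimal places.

694.76 J

Chain 1: 671700 × 0.18 × 0.18 × 0.09 × 0.17 = 332.975124 J
Chain 2: 394100 × 0.06 × 0.09 × 0.17 = 361.7838 J
Total at Heron: 332.975124 + 361.7838 = 694.758924 J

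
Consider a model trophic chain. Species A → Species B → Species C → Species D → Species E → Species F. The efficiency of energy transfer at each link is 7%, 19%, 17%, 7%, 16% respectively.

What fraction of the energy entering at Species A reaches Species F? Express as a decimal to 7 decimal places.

0.0000253

Product of link efficiencies: 0.07 × 0.19 × 0.17 × 0.07 × 0.16 = 0.0000253232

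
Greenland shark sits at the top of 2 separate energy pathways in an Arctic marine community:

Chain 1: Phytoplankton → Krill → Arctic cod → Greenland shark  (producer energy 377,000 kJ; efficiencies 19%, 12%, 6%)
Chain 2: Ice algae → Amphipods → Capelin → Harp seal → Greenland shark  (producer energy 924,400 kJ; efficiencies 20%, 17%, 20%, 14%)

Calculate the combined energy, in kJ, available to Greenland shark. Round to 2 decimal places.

1395.76 kJ

Chain 1: 377000 × 0.19 × 0.12 × 0.06 = 515.736 kJ
Chain 2: 924400 × 0.2 × 0.17 × 0.2 × 0.14 = 880.0288 kJ
Total at Greenland shark: 515.736 + 880.0288 = 1395.7648 kJ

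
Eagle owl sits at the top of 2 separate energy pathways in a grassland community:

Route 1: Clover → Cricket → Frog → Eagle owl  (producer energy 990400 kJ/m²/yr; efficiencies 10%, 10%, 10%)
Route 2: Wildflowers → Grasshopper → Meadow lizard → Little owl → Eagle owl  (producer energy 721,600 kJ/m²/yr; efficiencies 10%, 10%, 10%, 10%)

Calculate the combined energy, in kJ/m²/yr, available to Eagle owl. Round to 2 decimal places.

Route 1: 990400 × 0.1 × 0.1 × 0.1 = 990.4 kJ/m²/yr
Route 2: 721600 × 0.1 × 0.1 × 0.1 × 0.1 = 72.16 kJ/m²/yr
Total at Eagle owl: 990.4 + 72.16 = 1062.56 kJ/m²/yr

1062.56 kJ/m²/yr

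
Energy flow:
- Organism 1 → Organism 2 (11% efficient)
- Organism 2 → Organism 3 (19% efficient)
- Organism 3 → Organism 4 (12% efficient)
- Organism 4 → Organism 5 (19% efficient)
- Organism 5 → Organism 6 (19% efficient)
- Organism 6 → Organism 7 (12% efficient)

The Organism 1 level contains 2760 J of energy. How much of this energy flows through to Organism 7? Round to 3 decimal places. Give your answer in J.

Organism 2: 2760 × 0.11 = 303.6 J
Organism 3: 303.6 × 0.19 = 57.684 J
Organism 4: 57.684 × 0.12 = 6.92208 J
Organism 5: 6.92208 × 0.19 = 1.3151952 J
Organism 6: 1.3151952 × 0.19 = 0.249887088 J
Organism 7: 0.249887088 × 0.12 = 0.02998645056 J

0.030 J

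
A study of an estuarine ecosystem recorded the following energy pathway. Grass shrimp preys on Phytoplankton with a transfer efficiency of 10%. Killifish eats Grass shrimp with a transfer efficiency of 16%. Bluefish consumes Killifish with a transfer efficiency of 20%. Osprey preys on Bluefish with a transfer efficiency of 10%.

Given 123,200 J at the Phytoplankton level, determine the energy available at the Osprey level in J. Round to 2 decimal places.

Grass shrimp: 123200 × 0.1 = 12320 J
Killifish: 12320 × 0.16 = 1971.2 J
Bluefish: 1971.2 × 0.2 = 394.24 J
Osprey: 394.24 × 0.1 = 39.424 J

39.42 J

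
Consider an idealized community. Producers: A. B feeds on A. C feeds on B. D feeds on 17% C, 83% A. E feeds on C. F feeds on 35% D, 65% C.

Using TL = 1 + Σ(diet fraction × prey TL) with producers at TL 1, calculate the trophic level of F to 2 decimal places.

3.77

B: 1 + 1 = 2
C: 1 + 2 = 3
D: 1 + (0.17×3 + 0.83×1) = 2.34
E: 1 + 3 = 4
F: 1 + (0.35×2.34 + 0.65×3) = 3.769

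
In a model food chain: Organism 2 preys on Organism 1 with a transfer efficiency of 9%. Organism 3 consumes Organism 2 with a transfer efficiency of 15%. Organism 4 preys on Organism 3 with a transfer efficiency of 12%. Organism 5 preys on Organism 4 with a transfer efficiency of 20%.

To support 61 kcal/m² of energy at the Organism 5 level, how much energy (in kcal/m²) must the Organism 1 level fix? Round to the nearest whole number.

Cumulative transfer efficiency: 0.09 × 0.15 × 0.12 × 0.2 = 0.000324
Organism 1 energy = 61 / 0.000324 = 188272 kcal/m²

188272 kcal/m²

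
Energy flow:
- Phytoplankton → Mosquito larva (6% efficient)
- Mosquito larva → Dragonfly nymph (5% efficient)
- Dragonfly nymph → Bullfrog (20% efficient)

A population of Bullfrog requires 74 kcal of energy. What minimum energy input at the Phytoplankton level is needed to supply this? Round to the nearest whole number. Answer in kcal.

Cumulative transfer efficiency: 0.06 × 0.05 × 0.2 = 0.0006
Phytoplankton energy = 74 / 0.0006 = 123333 kcal

123333 kcal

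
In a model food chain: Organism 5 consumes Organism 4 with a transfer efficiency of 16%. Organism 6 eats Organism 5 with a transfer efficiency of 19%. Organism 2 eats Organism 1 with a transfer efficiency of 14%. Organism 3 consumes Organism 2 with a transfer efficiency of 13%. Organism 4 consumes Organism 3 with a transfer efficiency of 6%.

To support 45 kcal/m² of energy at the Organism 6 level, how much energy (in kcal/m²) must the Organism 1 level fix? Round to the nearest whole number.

1355552 kcal/m²

Cumulative transfer efficiency: 0.14 × 0.13 × 0.06 × 0.16 × 0.19 = 0.0000331968
Organism 1 energy = 45 / 0.0000331968 = 1355552 kcal/m²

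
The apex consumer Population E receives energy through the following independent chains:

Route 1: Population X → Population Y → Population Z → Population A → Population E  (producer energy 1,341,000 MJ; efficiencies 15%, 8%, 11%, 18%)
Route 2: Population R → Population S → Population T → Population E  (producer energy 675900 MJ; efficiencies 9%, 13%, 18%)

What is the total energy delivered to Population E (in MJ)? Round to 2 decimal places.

Route 1: 1341000 × 0.15 × 0.08 × 0.11 × 0.18 = 318.6216 MJ
Route 2: 675900 × 0.09 × 0.13 × 0.18 = 1423.4454 MJ
Total at Population E: 318.6216 + 1423.4454 = 1742.067 MJ

1742.07 MJ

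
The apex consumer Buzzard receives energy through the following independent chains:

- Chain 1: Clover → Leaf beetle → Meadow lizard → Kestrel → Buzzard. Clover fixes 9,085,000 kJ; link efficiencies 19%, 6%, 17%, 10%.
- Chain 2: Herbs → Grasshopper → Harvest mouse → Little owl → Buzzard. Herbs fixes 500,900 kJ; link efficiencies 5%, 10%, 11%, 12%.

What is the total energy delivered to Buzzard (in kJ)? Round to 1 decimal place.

Chain 1: 9085000 × 0.19 × 0.06 × 0.17 × 0.1 = 1760.673 kJ
Chain 2: 500900 × 0.05 × 0.1 × 0.11 × 0.12 = 33.0594 kJ
Total at Buzzard: 1760.673 + 33.0594 = 1793.7324 kJ

1793.7 kJ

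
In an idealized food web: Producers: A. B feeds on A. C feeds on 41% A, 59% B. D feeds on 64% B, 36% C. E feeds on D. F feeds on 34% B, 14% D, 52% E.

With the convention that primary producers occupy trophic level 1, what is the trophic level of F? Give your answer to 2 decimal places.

B: 1 + 1 = 2
C: 1 + (0.41×1 + 0.59×2) = 2.59
D: 1 + (0.64×2 + 0.36×2.59) = 3.2124
E: 1 + 3.2124 = 4.2124
F: 1 + (0.34×2 + 0.14×3.2124 + 0.52×4.2124) = 4.320184

4.32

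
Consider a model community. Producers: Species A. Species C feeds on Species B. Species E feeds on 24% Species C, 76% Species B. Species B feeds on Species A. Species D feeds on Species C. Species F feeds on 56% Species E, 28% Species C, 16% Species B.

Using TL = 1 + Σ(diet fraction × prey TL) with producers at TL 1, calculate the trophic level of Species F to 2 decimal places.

3.97

Species B: 1 + 1 = 2
Species C: 1 + 2 = 3
Species D: 1 + 3 = 4
Species E: 1 + (0.24×3 + 0.76×2) = 3.24
Species F: 1 + (0.56×3.24 + 0.28×3 + 0.16×2) = 3.9744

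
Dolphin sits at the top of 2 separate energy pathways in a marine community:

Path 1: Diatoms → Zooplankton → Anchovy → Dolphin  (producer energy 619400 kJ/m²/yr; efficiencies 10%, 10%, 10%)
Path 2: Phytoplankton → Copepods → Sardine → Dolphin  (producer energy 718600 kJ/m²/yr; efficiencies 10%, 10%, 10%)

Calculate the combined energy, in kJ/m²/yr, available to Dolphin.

1338 kJ/m²/yr

Path 1: 619400 × 0.1 × 0.1 × 0.1 = 619.4 kJ/m²/yr
Path 2: 718600 × 0.1 × 0.1 × 0.1 = 718.6 kJ/m²/yr
Total at Dolphin: 619.4 + 718.6 = 1338 kJ/m²/yr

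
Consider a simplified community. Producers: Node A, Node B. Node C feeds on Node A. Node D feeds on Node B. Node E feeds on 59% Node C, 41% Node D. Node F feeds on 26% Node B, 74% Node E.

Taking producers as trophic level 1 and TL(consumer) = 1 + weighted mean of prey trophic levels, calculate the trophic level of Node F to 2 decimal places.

3.48

Node C: 1 + 1 = 2
Node D: 1 + 1 = 2
Node E: 1 + (0.59×2 + 0.41×2) = 3
Node F: 1 + (0.26×1 + 0.74×3) = 3.48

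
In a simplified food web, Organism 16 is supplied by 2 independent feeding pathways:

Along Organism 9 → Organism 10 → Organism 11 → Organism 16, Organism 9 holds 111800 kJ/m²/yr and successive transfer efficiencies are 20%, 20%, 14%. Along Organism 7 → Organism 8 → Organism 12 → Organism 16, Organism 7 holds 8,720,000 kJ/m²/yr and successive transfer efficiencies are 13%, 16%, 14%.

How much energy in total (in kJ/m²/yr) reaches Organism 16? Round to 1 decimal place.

Via Organism 9: 111800 × 0.2 × 0.2 × 0.14 = 626.08 kJ/m²/yr
Via Organism 7: 8720000 × 0.13 × 0.16 × 0.14 = 25392.64 kJ/m²/yr
Total at Organism 16: 626.08 + 25392.64 = 26018.72 kJ/m²/yr

26018.7 kJ/m²/yr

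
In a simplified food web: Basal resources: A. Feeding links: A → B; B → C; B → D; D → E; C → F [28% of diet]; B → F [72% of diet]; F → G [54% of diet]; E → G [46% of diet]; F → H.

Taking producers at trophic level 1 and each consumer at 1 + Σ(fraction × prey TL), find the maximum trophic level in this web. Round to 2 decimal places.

4.61

B: 1 + 1 = 2
C: 1 + 2 = 3
D: 1 + 2 = 3
E: 1 + 3 = 4
F: 1 + (0.28×3 + 0.72×2) = 3.28
G: 1 + (0.54×3.28 + 0.46×4) = 4.6112
H: 1 + 3.28 = 4.28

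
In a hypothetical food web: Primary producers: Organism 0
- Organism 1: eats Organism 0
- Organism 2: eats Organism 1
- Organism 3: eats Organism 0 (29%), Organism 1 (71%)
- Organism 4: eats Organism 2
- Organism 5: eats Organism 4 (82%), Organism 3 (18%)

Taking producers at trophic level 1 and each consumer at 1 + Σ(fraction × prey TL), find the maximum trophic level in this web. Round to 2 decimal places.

4.77

Organism 1: 1 + 1 = 2
Organism 2: 1 + 2 = 3
Organism 3: 1 + (0.29×1 + 0.71×2) = 2.71
Organism 4: 1 + 3 = 4
Organism 5: 1 + (0.82×4 + 0.18×2.71) = 4.7678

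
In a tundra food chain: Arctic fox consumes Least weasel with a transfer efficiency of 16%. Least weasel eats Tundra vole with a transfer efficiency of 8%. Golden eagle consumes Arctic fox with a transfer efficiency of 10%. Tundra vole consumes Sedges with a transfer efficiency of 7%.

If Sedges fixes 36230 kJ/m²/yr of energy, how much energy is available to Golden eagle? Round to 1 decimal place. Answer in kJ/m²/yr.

3.2 kJ/m²/yr

Tundra vole: 36230 × 0.07 = 2536.1 kJ/m²/yr
Least weasel: 2536.1 × 0.08 = 202.888 kJ/m²/yr
Arctic fox: 202.888 × 0.16 = 32.46208 kJ/m²/yr
Golden eagle: 32.46208 × 0.1 = 3.246208 kJ/m²/yr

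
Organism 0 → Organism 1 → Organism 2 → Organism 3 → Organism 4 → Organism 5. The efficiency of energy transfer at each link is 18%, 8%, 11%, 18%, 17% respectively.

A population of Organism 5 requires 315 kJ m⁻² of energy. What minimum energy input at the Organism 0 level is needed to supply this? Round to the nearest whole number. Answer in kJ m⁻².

6498812 kJ m⁻²

Cumulative transfer efficiency: 0.18 × 0.08 × 0.11 × 0.18 × 0.17 = 0.0000484704
Organism 0 energy = 315 / 0.0000484704 = 6498812 kJ m⁻²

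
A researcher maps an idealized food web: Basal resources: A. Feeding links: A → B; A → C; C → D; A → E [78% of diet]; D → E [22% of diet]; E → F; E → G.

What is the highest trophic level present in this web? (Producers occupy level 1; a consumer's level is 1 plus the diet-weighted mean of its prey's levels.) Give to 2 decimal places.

3.44

B: 1 + 1 = 2
C: 1 + 1 = 2
D: 1 + 2 = 3
E: 1 + (0.78×1 + 0.22×3) = 2.44
F: 1 + 2.44 = 3.44
G: 1 + 2.44 = 3.44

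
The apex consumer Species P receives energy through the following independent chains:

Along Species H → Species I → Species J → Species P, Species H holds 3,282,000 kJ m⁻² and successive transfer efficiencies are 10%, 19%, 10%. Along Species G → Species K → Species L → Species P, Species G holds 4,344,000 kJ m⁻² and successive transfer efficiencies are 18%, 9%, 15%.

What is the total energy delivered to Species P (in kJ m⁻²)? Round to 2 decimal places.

Via Species H: 3282000 × 0.1 × 0.19 × 0.1 = 6235.8 kJ m⁻²
Via Species G: 4344000 × 0.18 × 0.09 × 0.15 = 10555.92 kJ m⁻²
Total at Species P: 6235.8 + 10555.92 = 16791.72 kJ m⁻²

16791.72 kJ m⁻²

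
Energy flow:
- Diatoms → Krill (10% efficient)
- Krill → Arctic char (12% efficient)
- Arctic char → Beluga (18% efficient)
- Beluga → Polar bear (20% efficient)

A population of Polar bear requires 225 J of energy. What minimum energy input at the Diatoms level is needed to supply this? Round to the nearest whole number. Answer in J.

520833 J

Cumulative transfer efficiency: 0.1 × 0.12 × 0.18 × 0.2 = 0.000432
Diatoms energy = 225 / 0.000432 = 520833 J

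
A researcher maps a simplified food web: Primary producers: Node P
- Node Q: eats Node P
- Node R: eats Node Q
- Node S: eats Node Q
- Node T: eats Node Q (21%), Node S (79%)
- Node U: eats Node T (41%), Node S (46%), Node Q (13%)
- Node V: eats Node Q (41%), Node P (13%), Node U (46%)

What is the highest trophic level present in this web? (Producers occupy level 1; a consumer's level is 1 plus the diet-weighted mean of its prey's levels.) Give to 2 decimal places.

Node Q: 1 + 1 = 2
Node R: 1 + 2 = 3
Node S: 1 + 2 = 3
Node T: 1 + (0.21×2 + 0.79×3) = 3.79
Node U: 1 + (0.41×3.79 + 0.46×3 + 0.13×2) = 4.1939
Node V: 1 + (0.41×2 + 0.13×1 + 0.46×4.1939) = 3.879194

4.19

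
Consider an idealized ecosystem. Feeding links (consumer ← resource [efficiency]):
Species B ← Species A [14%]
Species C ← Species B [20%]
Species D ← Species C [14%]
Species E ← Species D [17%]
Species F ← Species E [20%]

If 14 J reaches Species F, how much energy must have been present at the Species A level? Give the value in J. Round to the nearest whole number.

Cumulative transfer efficiency: 0.14 × 0.2 × 0.14 × 0.17 × 0.2 = 0.00013328
Species A energy = 14 / 0.00013328 = 105042 J

105042 J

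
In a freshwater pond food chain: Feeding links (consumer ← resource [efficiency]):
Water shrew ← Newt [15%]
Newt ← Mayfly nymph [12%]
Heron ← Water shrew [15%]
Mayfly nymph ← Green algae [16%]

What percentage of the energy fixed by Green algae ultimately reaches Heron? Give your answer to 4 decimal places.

0.0432%

Product of link efficiencies: 0.16 × 0.12 × 0.15 × 0.15 = 0.000432
As a percentage: 0.000432 × 100 = 0.0432%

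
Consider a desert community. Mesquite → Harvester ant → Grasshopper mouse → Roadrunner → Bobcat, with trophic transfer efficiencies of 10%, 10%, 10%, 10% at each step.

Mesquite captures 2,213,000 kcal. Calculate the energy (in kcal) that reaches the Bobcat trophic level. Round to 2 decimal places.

Harvester ant: 2213000 × 0.1 = 221300 kcal
Grasshopper mouse: 221300 × 0.1 = 22130 kcal
Roadrunner: 22130 × 0.1 = 2213 kcal
Bobcat: 2213 × 0.1 = 221.3 kcal

221.30 kcal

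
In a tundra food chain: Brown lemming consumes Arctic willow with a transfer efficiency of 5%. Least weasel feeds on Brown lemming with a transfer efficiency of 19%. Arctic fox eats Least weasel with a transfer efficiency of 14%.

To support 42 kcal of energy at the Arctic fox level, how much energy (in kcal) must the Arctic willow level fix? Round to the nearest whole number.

Cumulative transfer efficiency: 0.05 × 0.19 × 0.14 = 0.00133
Arctic willow energy = 42 / 0.00133 = 31579 kcal

31579 kcal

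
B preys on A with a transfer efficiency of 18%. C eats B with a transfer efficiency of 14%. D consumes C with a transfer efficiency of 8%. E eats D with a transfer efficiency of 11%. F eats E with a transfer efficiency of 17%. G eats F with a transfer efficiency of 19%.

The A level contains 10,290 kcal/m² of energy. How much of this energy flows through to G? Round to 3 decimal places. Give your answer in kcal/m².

B: 10290 × 0.18 = 1852.2 kcal/m²
C: 1852.2 × 0.14 = 259.308 kcal/m²
D: 259.308 × 0.08 = 20.74464 kcal/m²
E: 20.74464 × 0.11 = 2.2819104 kcal/m²
F: 2.2819104 × 0.17 = 0.387924768 kcal/m²
G: 0.387924768 × 0.19 = 0.07370570592 kcal/m²

0.074 kcal/m²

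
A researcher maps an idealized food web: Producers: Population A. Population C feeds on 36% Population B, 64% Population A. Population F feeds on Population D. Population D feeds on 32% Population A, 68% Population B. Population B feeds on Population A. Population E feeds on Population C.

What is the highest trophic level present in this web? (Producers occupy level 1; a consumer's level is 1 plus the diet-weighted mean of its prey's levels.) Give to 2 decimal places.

Population B: 1 + 1 = 2
Population C: 1 + (0.36×2 + 0.64×1) = 2.36
Population D: 1 + (0.32×1 + 0.68×2) = 2.68
Population E: 1 + 2.36 = 3.36
Population F: 1 + 2.68 = 3.68

3.68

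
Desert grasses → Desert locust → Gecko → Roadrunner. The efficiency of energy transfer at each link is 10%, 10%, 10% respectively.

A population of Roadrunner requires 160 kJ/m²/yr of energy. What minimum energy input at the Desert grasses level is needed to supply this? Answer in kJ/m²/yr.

160000 kJ/m²/yr

Cumulative transfer efficiency: 0.1 × 0.1 × 0.1 = 0.001
Desert grasses energy = 160 / 0.001 = 160000 kJ/m²/yr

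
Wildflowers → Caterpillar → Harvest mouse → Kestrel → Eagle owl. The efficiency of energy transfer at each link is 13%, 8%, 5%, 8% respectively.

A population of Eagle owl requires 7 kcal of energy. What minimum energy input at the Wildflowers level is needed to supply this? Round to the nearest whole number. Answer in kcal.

168269 kcal

Cumulative transfer efficiency: 0.13 × 0.08 × 0.05 × 0.08 = 0.0000416
Wildflowers energy = 7 / 0.0000416 = 168269 kcal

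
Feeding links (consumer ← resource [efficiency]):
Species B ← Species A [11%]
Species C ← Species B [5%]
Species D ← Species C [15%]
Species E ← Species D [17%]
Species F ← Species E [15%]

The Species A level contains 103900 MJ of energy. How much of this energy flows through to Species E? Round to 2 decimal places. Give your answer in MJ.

14.57 MJ

Species B: 103900 × 0.11 = 11429 MJ
Species C: 11429 × 0.05 = 571.45 MJ
Species D: 571.45 × 0.15 = 85.7175 MJ
Species E: 85.7175 × 0.17 = 14.571975 MJ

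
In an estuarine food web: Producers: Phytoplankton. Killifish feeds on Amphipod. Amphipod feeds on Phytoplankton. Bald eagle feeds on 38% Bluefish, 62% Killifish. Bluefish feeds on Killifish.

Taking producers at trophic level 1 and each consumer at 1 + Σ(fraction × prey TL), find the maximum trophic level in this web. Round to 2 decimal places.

Amphipod: 1 + 1 = 2
Killifish: 1 + 2 = 3
Bluefish: 1 + 3 = 4
Bald eagle: 1 + (0.38×4 + 0.62×3) = 4.38

4.38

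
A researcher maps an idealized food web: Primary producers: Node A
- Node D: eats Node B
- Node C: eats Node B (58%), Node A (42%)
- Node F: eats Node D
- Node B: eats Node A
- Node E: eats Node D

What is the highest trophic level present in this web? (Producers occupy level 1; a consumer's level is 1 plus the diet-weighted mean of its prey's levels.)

Node B: 1 + 1 = 2
Node C: 1 + (0.58×2 + 0.42×1) = 2.58
Node D: 1 + 2 = 3
Node E: 1 + 3 = 4
Node F: 1 + 3 = 4

4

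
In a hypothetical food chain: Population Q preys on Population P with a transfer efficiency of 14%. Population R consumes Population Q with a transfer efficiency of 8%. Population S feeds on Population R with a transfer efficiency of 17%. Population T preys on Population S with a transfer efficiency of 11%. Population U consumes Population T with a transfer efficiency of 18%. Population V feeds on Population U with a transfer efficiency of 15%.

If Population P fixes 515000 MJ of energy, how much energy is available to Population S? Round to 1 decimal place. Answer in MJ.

980.6 MJ

Population Q: 515000 × 0.14 = 72100 MJ
Population R: 72100 × 0.08 = 5768 MJ
Population S: 5768 × 0.17 = 980.56 MJ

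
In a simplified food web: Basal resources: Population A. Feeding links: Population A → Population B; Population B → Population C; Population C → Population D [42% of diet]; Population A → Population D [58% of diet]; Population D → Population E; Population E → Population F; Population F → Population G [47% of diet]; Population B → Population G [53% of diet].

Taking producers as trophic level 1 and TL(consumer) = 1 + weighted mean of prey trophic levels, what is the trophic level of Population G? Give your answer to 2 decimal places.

4.33

Population B: 1 + 1 = 2
Population C: 1 + 2 = 3
Population D: 1 + (0.42×3 + 0.58×1) = 2.84
Population E: 1 + 2.84 = 3.84
Population F: 1 + 3.84 = 4.84
Population G: 1 + (0.47×4.84 + 0.53×2) = 4.3348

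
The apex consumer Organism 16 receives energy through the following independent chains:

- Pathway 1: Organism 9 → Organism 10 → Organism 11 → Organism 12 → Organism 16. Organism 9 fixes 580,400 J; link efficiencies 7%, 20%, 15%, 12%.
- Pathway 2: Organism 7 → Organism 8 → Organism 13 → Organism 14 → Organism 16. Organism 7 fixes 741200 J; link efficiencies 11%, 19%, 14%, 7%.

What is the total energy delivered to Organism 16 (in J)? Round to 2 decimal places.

Pathway 1: 580400 × 0.07 × 0.2 × 0.15 × 0.12 = 146.2608 J
Pathway 2: 741200 × 0.11 × 0.19 × 0.14 × 0.07 = 151.812584 J
Total at Organism 16: 146.2608 + 151.812584 = 298.073384 J

298.07 J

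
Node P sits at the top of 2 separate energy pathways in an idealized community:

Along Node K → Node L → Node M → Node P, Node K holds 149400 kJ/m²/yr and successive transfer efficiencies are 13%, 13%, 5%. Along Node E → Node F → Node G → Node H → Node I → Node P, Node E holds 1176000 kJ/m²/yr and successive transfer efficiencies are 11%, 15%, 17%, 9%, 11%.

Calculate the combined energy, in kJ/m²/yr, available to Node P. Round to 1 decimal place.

158.9 kJ/m²/yr

Via Node K: 149400 × 0.13 × 0.13 × 0.05 = 126.243 kJ/m²/yr
Via Node E: 1176000 × 0.11 × 0.15 × 0.17 × 0.09 × 0.11 = 32.656932 kJ/m²/yr
Total at Node P: 126.243 + 32.656932 = 158.899932 kJ/m²/yr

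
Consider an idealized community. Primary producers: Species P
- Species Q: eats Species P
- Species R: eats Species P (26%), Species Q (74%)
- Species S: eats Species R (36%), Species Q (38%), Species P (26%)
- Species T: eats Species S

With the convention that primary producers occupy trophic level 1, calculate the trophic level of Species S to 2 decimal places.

3.01

Species Q: 1 + 1 = 2
Species R: 1 + (0.26×1 + 0.74×2) = 2.74
Species S: 1 + (0.36×2.74 + 0.38×2 + 0.26×1) = 3.0064
Species T: 1 + 3.0064 = 4.0064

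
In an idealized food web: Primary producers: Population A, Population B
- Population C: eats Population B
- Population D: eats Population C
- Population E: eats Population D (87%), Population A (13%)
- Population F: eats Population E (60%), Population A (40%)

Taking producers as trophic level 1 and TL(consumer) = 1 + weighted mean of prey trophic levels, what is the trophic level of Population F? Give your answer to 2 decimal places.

3.64

Population C: 1 + 1 = 2
Population D: 1 + 2 = 3
Population E: 1 + (0.87×3 + 0.13×1) = 3.74
Population F: 1 + (0.6×3.74 + 0.4×1) = 3.644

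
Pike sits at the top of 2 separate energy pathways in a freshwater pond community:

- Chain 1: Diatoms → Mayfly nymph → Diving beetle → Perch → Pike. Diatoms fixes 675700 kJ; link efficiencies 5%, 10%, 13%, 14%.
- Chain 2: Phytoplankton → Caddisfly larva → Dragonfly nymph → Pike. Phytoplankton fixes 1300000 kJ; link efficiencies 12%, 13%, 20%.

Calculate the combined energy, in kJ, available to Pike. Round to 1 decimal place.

Chain 1: 675700 × 0.05 × 0.1 × 0.13 × 0.14 = 61.4887 kJ
Chain 2: 1300000 × 0.12 × 0.13 × 0.2 = 4056 kJ
Total at Pike: 61.4887 + 4056 = 4117.4887 kJ

4117.5 kJ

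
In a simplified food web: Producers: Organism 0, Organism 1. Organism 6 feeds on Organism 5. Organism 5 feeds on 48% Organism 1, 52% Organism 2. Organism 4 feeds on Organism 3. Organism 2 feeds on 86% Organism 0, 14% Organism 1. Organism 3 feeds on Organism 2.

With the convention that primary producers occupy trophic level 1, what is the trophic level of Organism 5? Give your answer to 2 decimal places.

2.52

Organism 2: 1 + (0.86×1 + 0.14×1) = 2
Organism 3: 1 + 2 = 3
Organism 4: 1 + 3 = 4
Organism 5: 1 + (0.48×1 + 0.52×2) = 2.52
Organism 6: 1 + 2.52 = 3.52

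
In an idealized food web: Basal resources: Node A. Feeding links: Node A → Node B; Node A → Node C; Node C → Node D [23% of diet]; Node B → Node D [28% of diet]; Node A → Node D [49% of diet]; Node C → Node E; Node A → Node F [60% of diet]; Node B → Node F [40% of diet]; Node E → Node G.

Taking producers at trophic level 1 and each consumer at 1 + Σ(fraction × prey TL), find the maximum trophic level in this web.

Node B: 1 + 1 = 2
Node C: 1 + 1 = 2
Node D: 1 + (0.23×2 + 0.28×2 + 0.49×1) = 2.51
Node E: 1 + 2 = 3
Node F: 1 + (0.6×1 + 0.4×2) = 2.4
Node G: 1 + 3 = 4

4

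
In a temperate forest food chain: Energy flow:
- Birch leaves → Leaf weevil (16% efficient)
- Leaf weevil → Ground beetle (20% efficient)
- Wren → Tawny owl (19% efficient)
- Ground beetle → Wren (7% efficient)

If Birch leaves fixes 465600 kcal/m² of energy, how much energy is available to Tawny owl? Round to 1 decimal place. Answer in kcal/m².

Leaf weevil: 465600 × 0.16 = 74496 kcal/m²
Ground beetle: 74496 × 0.2 = 14899.2 kcal/m²
Wren: 14899.2 × 0.07 = 1042.944 kcal/m²
Tawny owl: 1042.944 × 0.19 = 198.15936 kcal/m²

198.2 kcal/m²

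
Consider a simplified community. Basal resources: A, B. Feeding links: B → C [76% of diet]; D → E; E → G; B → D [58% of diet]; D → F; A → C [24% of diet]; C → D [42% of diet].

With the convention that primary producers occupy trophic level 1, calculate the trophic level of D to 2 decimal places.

2.42

C: 1 + (0.76×1 + 0.24×1) = 2
D: 1 + (0.58×1 + 0.42×2) = 2.42
E: 1 + 2.42 = 3.42
F: 1 + 2.42 = 3.42
G: 1 + 3.42 = 4.42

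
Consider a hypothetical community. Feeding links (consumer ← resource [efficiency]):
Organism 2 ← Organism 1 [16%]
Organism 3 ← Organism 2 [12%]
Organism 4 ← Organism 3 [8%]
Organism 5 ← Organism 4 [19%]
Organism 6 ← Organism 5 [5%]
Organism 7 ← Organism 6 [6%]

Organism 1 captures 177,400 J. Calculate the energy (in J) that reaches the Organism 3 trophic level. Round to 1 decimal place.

3406.1 J

Organism 2: 177400 × 0.16 = 28384 J
Organism 3: 28384 × 0.12 = 3406.08 J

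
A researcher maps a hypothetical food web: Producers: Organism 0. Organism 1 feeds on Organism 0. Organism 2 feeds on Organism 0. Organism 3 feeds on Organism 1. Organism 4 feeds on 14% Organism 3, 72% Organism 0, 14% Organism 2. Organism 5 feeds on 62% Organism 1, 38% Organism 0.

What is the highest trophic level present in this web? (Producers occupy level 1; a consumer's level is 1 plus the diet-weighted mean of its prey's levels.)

3

Organism 1: 1 + 1 = 2
Organism 2: 1 + 1 = 2
Organism 3: 1 + 2 = 3
Organism 4: 1 + (0.14×3 + 0.72×1 + 0.14×2) = 2.42
Organism 5: 1 + (0.62×2 + 0.38×1) = 2.62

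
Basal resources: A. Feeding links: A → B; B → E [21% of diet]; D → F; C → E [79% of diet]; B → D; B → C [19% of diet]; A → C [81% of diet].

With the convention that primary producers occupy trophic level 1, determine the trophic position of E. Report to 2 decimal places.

3.15

B: 1 + 1 = 2
C: 1 + (0.81×1 + 0.19×2) = 2.19
D: 1 + 2 = 3
E: 1 + (0.79×2.19 + 0.21×2) = 3.1501
F: 1 + 3 = 4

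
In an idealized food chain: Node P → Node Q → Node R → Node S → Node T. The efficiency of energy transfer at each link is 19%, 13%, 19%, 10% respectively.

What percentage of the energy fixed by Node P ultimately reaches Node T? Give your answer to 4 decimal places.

Product of link efficiencies: 0.19 × 0.13 × 0.19 × 0.1 = 0.0004693
As a percentage: 0.0004693 × 100 = 0.0469%

0.0469%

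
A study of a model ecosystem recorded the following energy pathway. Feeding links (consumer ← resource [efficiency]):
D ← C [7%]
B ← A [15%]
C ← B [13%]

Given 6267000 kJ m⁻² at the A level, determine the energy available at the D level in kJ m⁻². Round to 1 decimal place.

B: 6267000 × 0.15 = 940050 kJ m⁻²
C: 940050 × 0.13 = 122206.5 kJ m⁻²
D: 122206.5 × 0.07 = 8554.455 kJ m⁻²

8554.5 kJ m⁻²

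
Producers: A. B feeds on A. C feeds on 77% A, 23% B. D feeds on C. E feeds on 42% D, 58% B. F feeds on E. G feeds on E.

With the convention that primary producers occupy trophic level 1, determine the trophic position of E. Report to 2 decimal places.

B: 1 + 1 = 2
C: 1 + (0.77×1 + 0.23×2) = 2.23
D: 1 + 2.23 = 3.23
E: 1 + (0.42×3.23 + 0.58×2) = 3.5166
F: 1 + 3.5166 = 4.5166
G: 1 + 3.5166 = 4.5166

3.52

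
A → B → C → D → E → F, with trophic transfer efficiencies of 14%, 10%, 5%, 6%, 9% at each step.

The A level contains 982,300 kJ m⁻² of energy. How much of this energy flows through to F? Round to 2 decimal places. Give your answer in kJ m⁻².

3.71 kJ m⁻²

B: 982300 × 0.14 = 137522 kJ m⁻²
C: 137522 × 0.1 = 13752.2 kJ m⁻²
D: 13752.2 × 0.05 = 687.61 kJ m⁻²
E: 687.61 × 0.06 = 41.2566 kJ m⁻²
F: 41.2566 × 0.09 = 3.713094 kJ m⁻²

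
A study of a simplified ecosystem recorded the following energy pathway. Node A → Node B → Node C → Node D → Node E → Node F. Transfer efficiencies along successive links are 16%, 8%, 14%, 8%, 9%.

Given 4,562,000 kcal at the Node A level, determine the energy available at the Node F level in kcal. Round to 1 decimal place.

Node B: 4562000 × 0.16 = 729920 kcal
Node C: 729920 × 0.08 = 58393.6 kcal
Node D: 58393.6 × 0.14 = 8175.104 kcal
Node E: 8175.104 × 0.08 = 654.00832 kcal
Node F: 654.00832 × 0.09 = 58.8607488 kcal

58.9 kcal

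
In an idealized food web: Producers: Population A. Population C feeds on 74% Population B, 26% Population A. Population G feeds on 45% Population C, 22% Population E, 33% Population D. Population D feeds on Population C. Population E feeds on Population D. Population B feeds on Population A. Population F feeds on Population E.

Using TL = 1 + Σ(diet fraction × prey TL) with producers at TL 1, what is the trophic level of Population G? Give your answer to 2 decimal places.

Population B: 1 + 1 = 2
Population C: 1 + (0.74×2 + 0.26×1) = 2.74
Population D: 1 + 2.74 = 3.74
Population E: 1 + 3.74 = 4.74
Population F: 1 + 4.74 = 5.74
Population G: 1 + (0.45×2.74 + 0.22×4.74 + 0.33×3.74) = 4.51

4.51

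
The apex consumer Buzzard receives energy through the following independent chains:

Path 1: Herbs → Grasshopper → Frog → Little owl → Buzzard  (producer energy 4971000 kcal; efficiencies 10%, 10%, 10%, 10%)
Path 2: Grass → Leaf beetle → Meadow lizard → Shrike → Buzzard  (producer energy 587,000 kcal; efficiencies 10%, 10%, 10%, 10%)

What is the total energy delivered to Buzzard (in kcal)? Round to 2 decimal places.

Path 1: 4971000 × 0.1 × 0.1 × 0.1 × 0.1 = 497.1 kcal
Path 2: 587000 × 0.1 × 0.1 × 0.1 × 0.1 = 58.7 kcal
Total at Buzzard: 497.1 + 58.7 = 555.8 kcal

555.80 kcal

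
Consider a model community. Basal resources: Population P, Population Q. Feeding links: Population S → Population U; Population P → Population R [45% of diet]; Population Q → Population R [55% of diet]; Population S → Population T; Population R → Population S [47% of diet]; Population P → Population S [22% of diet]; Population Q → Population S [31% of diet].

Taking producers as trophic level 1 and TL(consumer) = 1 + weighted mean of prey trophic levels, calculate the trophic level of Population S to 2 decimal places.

Population R: 1 + (0.45×1 + 0.55×1) = 2
Population S: 1 + (0.22×1 + 0.31×1 + 0.47×2) = 2.47
Population T: 1 + 2.47 = 3.47
Population U: 1 + 2.47 = 3.47

2.47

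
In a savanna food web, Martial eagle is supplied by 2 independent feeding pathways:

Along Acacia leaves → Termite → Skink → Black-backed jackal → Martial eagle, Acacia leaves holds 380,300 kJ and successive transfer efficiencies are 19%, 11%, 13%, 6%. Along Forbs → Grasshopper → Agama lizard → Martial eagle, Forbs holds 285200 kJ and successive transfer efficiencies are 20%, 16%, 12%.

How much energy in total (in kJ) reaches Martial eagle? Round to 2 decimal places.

1157.16 kJ

Via Acacia leaves: 380300 × 0.19 × 0.11 × 0.13 × 0.06 = 61.996506 kJ
Via Forbs: 285200 × 0.2 × 0.16 × 0.12 = 1095.168 kJ
Total at Martial eagle: 61.996506 + 1095.168 = 1157.164506 kJ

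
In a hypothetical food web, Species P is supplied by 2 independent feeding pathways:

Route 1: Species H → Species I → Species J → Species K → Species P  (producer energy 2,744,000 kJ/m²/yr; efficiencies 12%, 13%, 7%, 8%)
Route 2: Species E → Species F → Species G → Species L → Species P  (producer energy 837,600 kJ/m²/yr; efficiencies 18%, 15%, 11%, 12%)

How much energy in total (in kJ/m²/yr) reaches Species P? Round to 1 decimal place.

538.2 kJ/m²/yr

Route 1: 2744000 × 0.12 × 0.13 × 0.07 × 0.08 = 239.71584 kJ/m²/yr
Route 2: 837600 × 0.18 × 0.15 × 0.11 × 0.12 = 298.52064 kJ/m²/yr
Total at Species P: 239.71584 + 298.52064 = 538.23648 kJ/m²/yr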